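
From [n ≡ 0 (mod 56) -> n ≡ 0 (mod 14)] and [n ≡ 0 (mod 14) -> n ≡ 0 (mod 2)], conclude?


Hypothetical syllogism: from (P → Q) and (Q → R), infer (P → R).
Chain the two implications through the shared middle term 'n ≡ 0 (mod 14)'.

n ≡ 0 (mod 56) -> n ≡ 0 (mod 2)


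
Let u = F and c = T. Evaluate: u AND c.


Conjunction is true only when both operands are true.
Substitute: u=F, c=T.
F AND T evaluates to F.

F


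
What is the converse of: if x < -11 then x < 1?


The converse of (P → Q) is (Q → P). It is not in general equivalent to the original.
Here P = 'x < -11' and Q = 'x < 1'.

If x < 1, then x < -11.


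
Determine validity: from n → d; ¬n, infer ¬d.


This is denying the antecedent (fallacy). There exist truth assignments where the premises are all true but the conclusion is false.

Invalid.


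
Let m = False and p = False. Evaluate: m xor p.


Exclusive or is true when exactly one operand is true.
Substitute: m=False, p=False.
False xor False evaluates to False.

False


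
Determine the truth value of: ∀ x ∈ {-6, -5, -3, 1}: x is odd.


Evaluate the predicate on each element: -6:F, -5:T, -3:T, 1:T.
Counterexample x = -6 fails the predicate.

F


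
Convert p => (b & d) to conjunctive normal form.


Step 1: Rewrite p → (b ∧ d) as ¬p ∨ (b ∧ d).
Step 2: Distribute ∨ over ∧.

((~p) | b) & ((~p) | d)


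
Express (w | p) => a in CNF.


Step 1: Rewrite as ¬(w ∨ p) ∨ a = (¬w ∧ ¬p) ∨ a.
Step 2: Distribute ∨ over ∧.

((~w) | a) & ((~p) | a)


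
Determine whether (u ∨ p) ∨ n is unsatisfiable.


Truth table over {n, p, u}:
n | p | u | φ
-------------
F | F | F | F
T | F | F | T
F | T | F | T
T | T | F | T
F | F | T | T
T | F | T | T
F | T | T | T
T | T | T | T
Satisfying assignment at row 2: n=T, p=F, u=F gives T.

No, it is not a contradiction.


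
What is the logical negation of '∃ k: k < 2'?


¬(∀ x: φ) = ∃ x: ¬φ, and ¬(∃ x: φ) = ∀ x: ¬φ.
Apply to the existential statement.

∀ k: ¬(k < 2)


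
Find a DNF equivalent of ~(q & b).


Step 1: Apply De Morgan: ¬(q ∧ b) = ¬q ∨ ¬b.

(~q) | (~b)


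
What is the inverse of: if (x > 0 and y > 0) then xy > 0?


The inverse of (P → Q) is (¬P → ¬Q). It is equivalent to the converse, not to the original.
Here P = '(x > 0 and y > 0)' and Q = 'xy > 0'.

If not ((x > 0 and y > 0)), then not (xy > 0).


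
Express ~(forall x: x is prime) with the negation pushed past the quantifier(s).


¬(forall x: φ) = exists x: ¬φ, and ¬(exists x: φ) = forall x: ¬φ.
Apply to the universal statement.

exists x: ~(x is prime)


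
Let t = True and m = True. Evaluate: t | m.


Disjunction is false only when both operands are false.
Substitute: t=True, m=True.
True | True evaluates to True.

True


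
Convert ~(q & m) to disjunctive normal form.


Step 1: Apply De Morgan: ¬(q ∧ m) = ¬q ∨ ¬m.

(~q) | (~m)


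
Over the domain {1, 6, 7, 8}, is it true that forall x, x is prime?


Evaluate the predicate on each element: 1:False, 6:False, 7:True, 8:False.
Counterexample x = 1 fails the predicate.

False


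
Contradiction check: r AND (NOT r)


Truth table over {r}:
r | φ
-----
F | F
T | F
Every row is false.

Yes, it is a contradiction.


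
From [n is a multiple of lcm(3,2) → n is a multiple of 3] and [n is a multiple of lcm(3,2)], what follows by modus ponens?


Modus ponens: from (P → Q) and P, infer Q.
P = 'n is a multiple of lcm(3,2)' is asserted, and P → Q holds, so Q follows.

n is a multiple of 3.


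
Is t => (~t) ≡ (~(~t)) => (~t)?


Compare truth tables:
t | φ | ψ
---------
False | True | True
True | False | False
The columns φ and ψ agree on every row.

Yes, they are logically equivalent.


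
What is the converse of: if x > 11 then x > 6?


The converse of (P → Q) is (Q → P). It is not in general equivalent to the original.
Here P = 'x > 11' and Q = 'x > 6'.

If x > 6, then x > 11.


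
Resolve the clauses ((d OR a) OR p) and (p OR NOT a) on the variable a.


The clauses contain complementary literals a and NOTa.
Resolution eliminates this pair and disjoins the remaining literals (merging duplicates).

(d OR p)


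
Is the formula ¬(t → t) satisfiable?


Check all 2 assignments over {t}:
t | φ
-----
F | F
T | F
No assignment makes the formula true.

Unsatisfiable.


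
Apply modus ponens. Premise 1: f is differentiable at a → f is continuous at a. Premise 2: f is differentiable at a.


Modus ponens: from (P → Q) and P, infer Q.
P = 'f is differentiable at a' is asserted, and P → Q holds, so Q follows.

f is continuous at a.


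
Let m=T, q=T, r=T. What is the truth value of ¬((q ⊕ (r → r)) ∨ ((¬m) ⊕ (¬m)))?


Substitute m=T, q=T, r=T:
r → r = T → T = T
q ⊕ (r → r) = T ⊕ T = F
¬m = F
¬m = F
(¬m) ⊕ (¬m) = F ⊕ F = F
(q ⊕ (r → r)) ∨ ((¬m) ⊕ (¬m)) = F ∨ F = F
¬((q ⊕ (r → r)) ∨ ((¬m) ⊕ (¬m))) = T

T


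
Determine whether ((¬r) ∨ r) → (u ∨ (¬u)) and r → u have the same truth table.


Compare truth tables:
r | u | φ | ψ
-------------
F | F | T | T
T | F | T | F
F | T | T | T
T | T | T | T
They differ at row 2 (r=T, u=F): φ=T but ψ=F.

No, they are not logically equivalent.


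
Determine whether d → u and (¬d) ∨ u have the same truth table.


Compare truth tables:
d | u | φ | ψ
-------------
F | F | T | T
T | F | F | F
F | T | T | T
T | T | T | T
The columns φ and ψ agree on every row.

Yes, they are logically equivalent.


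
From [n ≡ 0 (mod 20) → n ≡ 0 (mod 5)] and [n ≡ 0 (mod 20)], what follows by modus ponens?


Modus ponens: from (P → Q) and P, infer Q.
P = 'n ≡ 0 (mod 20)' is asserted, and P → Q holds, so Q follows.

n ≡ 0 (mod 5).


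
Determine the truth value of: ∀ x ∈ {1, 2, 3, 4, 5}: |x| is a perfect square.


Evaluate the predicate on each element: 1:T, 2:F, 3:F, 4:T, 5:F.
Counterexample x = 2 fails the predicate.

F


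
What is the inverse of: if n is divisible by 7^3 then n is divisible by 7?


The inverse of (P → Q) is (¬P → ¬Q). It is equivalent to the converse, not to the original.
Here P = 'n is divisible by 7^3' and Q = 'n is divisible by 7'.

If not (n is divisible by 7^3), then not (n is divisible by 7).


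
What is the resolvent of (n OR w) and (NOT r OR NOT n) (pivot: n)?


The clauses contain complementary literals n and NOTn.
Resolution eliminates this pair and disjoins the remaining literals (merging duplicates).

(w OR NOT r)


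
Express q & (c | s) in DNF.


Step 1: Distribute ∧ over ∨: q ∧ (c ∨ s) = (q ∧ c) ∨ (q ∧ s).

(q & c) | (q & s)


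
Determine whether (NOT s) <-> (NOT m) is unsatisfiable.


Truth table over {m, s}:
m | s | φ
---------
F | F | T
T | F | F
F | T | F
T | T | T
Satisfying assignment at row 1: m=F, s=F gives T.

No, it is not a contradiction.


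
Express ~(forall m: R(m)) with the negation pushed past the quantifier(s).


¬(forall x: φ) = exists x: ¬φ, and ¬(exists x: φ) = forall x: ¬φ.
Apply to the universal statement.

exists m: ~(R(m))


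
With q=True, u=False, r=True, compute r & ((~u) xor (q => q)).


Substitute q=True, u=False, r=True:
~u = True
q => q = True => True = True
(~u) xor (q => q) = True xor True = False
r & ((~u) xor (q => q)) = True & False = False

False


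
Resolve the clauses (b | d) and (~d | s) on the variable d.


The clauses contain complementary literals d and ~d.
Resolution eliminates this pair and disjoins the remaining literals (merging duplicates).

(b | s)


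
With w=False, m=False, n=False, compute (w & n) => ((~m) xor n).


Substitute w=False, m=False, n=False:
w & n = False & False = False
~m = True
(~m) xor n = True xor False = True
(w & n) => ((~m) xor n) = False => True = True

True


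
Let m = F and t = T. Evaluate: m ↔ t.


Biconditional is true when both operands have the same truth value.
Substitute: m=F, t=T.
F ↔ T evaluates to F.

F


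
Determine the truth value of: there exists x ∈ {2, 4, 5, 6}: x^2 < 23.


Evaluate the predicate on each element: 2:T, 4:T, 5:F, 6:F.
Witness x = 2 satisfies the predicate.

T


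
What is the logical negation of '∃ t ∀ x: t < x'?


Negation flips each quantifier (∀↔∃) and negates the inner predicate.
¬(∃ t ∀ x: φ) = ∀ t ∃ x: ¬φ.

∀ t ∃ x: ¬(t < x)


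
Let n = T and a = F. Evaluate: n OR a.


Disjunction is false only when both operands are false.
Substitute: n=T, a=F.
T OR F evaluates to T.

T


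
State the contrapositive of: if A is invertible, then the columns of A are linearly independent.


The contrapositive of (P → Q) is (¬Q → ¬P); it is logically equivalent to the original.
Here P = 'A is invertible' and Q = 'the columns of A are linearly independent'.

If not (the columns of A are linearly independent), then not (A is invertible).


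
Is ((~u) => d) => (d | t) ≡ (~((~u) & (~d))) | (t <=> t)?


Compare truth tables:
d | t | u | φ | ψ
-----------------
False | False | False | True | True
True | False | False | True | True
False | True | False | True | True
True | True | False | True | True
False | False | True | False | True
True | False | True | True | True
False | True | True | True | True
True | True | True | True | True
They differ at row 5 (d=False, t=False, u=True): φ=False but ψ=True.

No, they are not logically equivalent.


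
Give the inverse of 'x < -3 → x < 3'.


The inverse of (P → Q) is (¬P → ¬Q). It is equivalent to the converse, not to the original.
Here P = 'x < -3' and Q = 'x < 3'.

If not (x < -3), then not (x < 3).


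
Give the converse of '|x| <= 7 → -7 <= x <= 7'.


The converse of (P → Q) is (Q → P). It is not in general equivalent to the original.
Here P = '|x| <= 7' and Q = '-7 <= x <= 7'.

If -7 <= x <= 7, then |x| <= 7.


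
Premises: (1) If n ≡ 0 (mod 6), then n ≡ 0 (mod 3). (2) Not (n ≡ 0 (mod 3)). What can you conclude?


Modus tollens: from (P → Q) and ¬Q, infer ¬P.
Q = 'n ≡ 0 (mod 3)' is denied; since P → Q, P must also fail.

Not (n ≡ 0 (mod 6)).


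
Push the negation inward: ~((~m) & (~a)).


De Morgan: the negation of a conjunction is the disjunction of the negations.
Distribute ~ across &, flipping it to |, and negate each literal.

m | a


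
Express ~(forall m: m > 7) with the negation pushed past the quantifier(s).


¬(forall x: φ) = exists x: ¬φ, and ¬(exists x: φ) = forall x: ¬φ.
Apply to the universal statement.

exists m: ~(m > 7)


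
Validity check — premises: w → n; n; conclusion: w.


This is affirming the consequent (fallacy). There exist truth assignments where the premises are all true but the conclusion is false.

Invalid.


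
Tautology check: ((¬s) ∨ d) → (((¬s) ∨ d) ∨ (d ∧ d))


Build the truth table over {d, s}:
d | s | φ
---------
F | F | T
T | F | T
F | T | T
T | T | T
Every row evaluates to true.

Yes, it is a tautology.


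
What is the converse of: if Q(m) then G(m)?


The converse of (P → Q) is (Q → P). It is not in general equivalent to the original.
Here P = 'Q(m)' and Q = 'G(m)'.

If G(m), then Q(m).


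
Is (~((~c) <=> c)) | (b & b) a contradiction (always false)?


Truth table over {b, c}:
b | c | φ
---------
False | False | True
True | False | True
False | True | True
True | True | True
Satisfying assignment at row 1: b=False, c=False gives True.

No, it is not a contradiction.


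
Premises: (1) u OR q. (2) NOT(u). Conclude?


Disjunctive syllogism: from (P ∨ Q) and ¬P, infer Q.
One disjunct, 'u', is ruled out; the other must hold.

q


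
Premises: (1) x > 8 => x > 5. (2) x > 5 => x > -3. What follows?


Hypothetical syllogism: from (P → Q) and (Q → R), infer (P → R).
Chain the two implications through the shared middle term 'x > 5'.

x > 8 => x > -3


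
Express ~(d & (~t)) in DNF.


Step 1: Apply De Morgan: ¬(d ∧ (¬t)) = ¬d ∨ ¬(¬t).
Step 2: Eliminate any double negations (¬¬X = X).

(~d) | t


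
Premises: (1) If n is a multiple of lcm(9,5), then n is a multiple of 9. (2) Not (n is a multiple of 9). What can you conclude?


Modus tollens: from (P → Q) and ¬Q, infer ¬P.
Q = 'n is a multiple of 9' is denied; since P → Q, P must also fail.

Not (n is a multiple of lcm(9,5)).


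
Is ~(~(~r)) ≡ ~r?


Compare truth tables:
r | φ | ψ
---------
False | True | True
True | False | False
The columns φ and ψ agree on every row.

Yes, they are logically equivalent.


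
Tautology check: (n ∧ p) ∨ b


Build the truth table over {b, n, p}:
b | n | p | φ
-------------
F | F | F | F
T | F | F | T
F | T | F | F
T | T | F | T
F | F | T | F
T | F | T | T
F | T | T | T
T | T | T | T
Counterexample at row 1: with b=F, n=F, p=F, the formula is F.

No, it is not a tautology.


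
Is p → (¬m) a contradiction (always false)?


Truth table over {m, p}:
m | p | φ
---------
F | F | T
T | F | T
F | T | T
T | T | F
Satisfying assignment at row 1: m=F, p=F gives T.

No, it is not a contradiction.


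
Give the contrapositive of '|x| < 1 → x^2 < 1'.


The contrapositive of (P → Q) is (¬Q → ¬P); it is logically equivalent to the original.
Here P = '|x| < 1' and Q = 'x^2 < 1'.

If not (x^2 < 1), then not (|x| < 1).


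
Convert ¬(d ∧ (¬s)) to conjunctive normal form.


Step 1: Apply De Morgan: ¬(d ∧ (¬s)) = ¬d ∨ ¬(¬s).
Step 2: Eliminate any double negations (¬¬X = X).

(¬d) ∨ s


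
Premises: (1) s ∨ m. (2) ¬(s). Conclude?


Disjunctive syllogism: from (P ∨ Q) and ¬P, infer Q.
One disjunct, 's', is ruled out; the other must hold.

m


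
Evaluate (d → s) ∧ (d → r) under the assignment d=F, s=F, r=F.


Substitute d=F, s=F, r=F:
d → s = F → F = T
d → r = F → F = T
(d → s) ∧ (d → r) = T ∧ T = T

T


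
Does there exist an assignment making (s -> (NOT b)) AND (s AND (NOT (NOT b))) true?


Check all 4 assignments over {b, s}:
b | s | φ
---------
F | F | F
T | F | F
F | T | F
T | T | F
No assignment makes the formula true.

Unsatisfiable.


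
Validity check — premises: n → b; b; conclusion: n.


This is affirming the consequent (fallacy). There exist truth assignments where the premises are all true but the conclusion is false.

Invalid.


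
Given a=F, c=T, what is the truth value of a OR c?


Disjunction is false only when both operands are false.
Substitute: a=F, c=T.
F OR T evaluates to T.

T


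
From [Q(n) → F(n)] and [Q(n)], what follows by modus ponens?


Modus ponens: from (P → Q) and P, infer Q.
P = 'Q(n)' is asserted, and P → Q holds, so Q follows.

F(n).


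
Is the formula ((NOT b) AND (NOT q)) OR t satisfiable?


Search for a satisfying assignment over {b, q, t}.
Try b=F, q=F, t=F: the formula evaluates to T.
A satisfying assignment exists.

Satisfiable.


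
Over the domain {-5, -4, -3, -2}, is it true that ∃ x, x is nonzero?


Evaluate the predicate on each element: -5:T, -4:T, -3:T, -2:T.
Witness x = -5 satisfies the predicate.

T


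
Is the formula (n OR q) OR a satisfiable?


Search for a satisfying assignment over {a, n, q}.
Try a=T, n=F, q=F: the formula evaluates to T.
A satisfying assignment exists.

Satisfiable.


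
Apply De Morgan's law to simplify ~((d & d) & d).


De Morgan: the negation of a conjunction is the disjunction of the negations.
Distribute ~ across &, flipping it to |, and negate each literal.

((~d) | (~d)) | (~d)


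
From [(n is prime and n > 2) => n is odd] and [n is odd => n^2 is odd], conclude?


Hypothetical syllogism: from (P → Q) and (Q → R), infer (P → R).
Chain the two implications through the shared middle term 'n is odd'.

(n is prime and n > 2) => n^2 is odd


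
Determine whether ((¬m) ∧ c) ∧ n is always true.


Build the truth table over {c, m, n}:
c | m | n | φ
-------------
F | F | F | F
T | F | F | F
F | T | F | F
T | T | F | F
F | F | T | F
T | F | T | T
F | T | T | F
T | T | T | F
Counterexample at row 1: with c=F, m=F, n=F, the formula is F.

No, it is not a tautology.


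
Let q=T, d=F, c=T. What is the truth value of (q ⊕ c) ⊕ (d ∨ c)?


Substitute q=T, d=F, c=T:
q ⊕ c = T ⊕ T = F
d ∨ c = F ∨ T = T
(q ⊕ c) ⊕ (d ∨ c) = F ⊕ T = T

T


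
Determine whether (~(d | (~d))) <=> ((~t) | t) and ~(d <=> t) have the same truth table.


Compare truth tables:
d | t | φ | ψ
-------------
False | False | False | False
True | False | False | True
False | True | False | True
True | True | False | False
They differ at row 2 (d=True, t=False): φ=False but ψ=True.

No, they are not logically equivalent.


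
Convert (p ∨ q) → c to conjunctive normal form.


Step 1: Rewrite as ¬(p ∨ q) ∨ c = (¬p ∧ ¬q) ∨ c.
Step 2: Distribute ∨ over ∧.

((¬p) ∨ c) ∧ ((¬q) ∨ c)


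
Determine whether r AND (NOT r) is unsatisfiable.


Truth table over {r}:
r | φ
-----
F | F
T | F
Every row is false.

Yes, it is a contradiction.


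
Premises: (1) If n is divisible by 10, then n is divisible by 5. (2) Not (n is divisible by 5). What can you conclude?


Modus tollens: from (P → Q) and ¬Q, infer ¬P.
Q = 'n is divisible by 5' is denied; since P → Q, P must also fail.

Not (n is divisible by 10).


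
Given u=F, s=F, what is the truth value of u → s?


Implication is false only when antecedent is true and consequent is false.
Substitute: u=F, s=F.
F → F evaluates to T.

T


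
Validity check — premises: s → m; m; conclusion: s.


This is affirming the consequent (fallacy). There exist truth assignments where the premises are all true but the conclusion is false.

Invalid.


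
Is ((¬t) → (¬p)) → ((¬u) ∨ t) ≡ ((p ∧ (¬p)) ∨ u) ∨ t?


Compare truth tables:
p | t | u | φ | ψ
-----------------
F | F | F | T | F
T | F | F | T | F
F | T | F | T | T
T | T | F | T | T
F | F | T | F | T
T | F | T | T | T
F | T | T | T | T
T | T | T | T | T
They differ at row 1 (p=F, t=F, u=F): φ=T but ψ=F.

No, they are not logically equivalent.


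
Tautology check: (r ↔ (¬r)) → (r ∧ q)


Build the truth table over {q, r}:
q | r | φ
---------
F | F | T
T | F | T
F | T | T
T | T | T
Every row evaluates to true.

Yes, it is a tautology.


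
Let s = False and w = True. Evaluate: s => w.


Implication is false only when antecedent is true and consequent is false.
Substitute: s=False, w=True.
False => True evaluates to True.

True


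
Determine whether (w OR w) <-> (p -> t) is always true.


Build the truth table over {p, t, w}:
p | t | w | φ
-------------
F | F | F | F
T | F | F | T
F | T | F | F
T | T | F | F
F | F | T | T
T | F | T | F
F | T | T | T
T | T | T | T
Counterexample at row 1: with p=F, t=F, w=F, the formula is F.

No, it is not a tautology.


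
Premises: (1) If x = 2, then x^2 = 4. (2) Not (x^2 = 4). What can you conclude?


Modus tollens: from (P → Q) and ¬Q, infer ¬P.
Q = 'x^2 = 4' is denied; since P → Q, P must also fail.

Not (x = 2).


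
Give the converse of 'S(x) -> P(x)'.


The converse of (P → Q) is (Q → P). It is not in general equivalent to the original.
Here P = 'S(x)' and Q = 'P(x)'.

If P(x), then S(x).


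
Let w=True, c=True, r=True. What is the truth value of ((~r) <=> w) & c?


Substitute w=True, c=True, r=True:
~r = False
(~r) <=> w = False <=> True = False
((~r) <=> w) & c = False & True = False

False


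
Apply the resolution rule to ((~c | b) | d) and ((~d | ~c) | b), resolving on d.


The clauses contain complementary literals d and ~d.
Resolution eliminates this pair and disjoins the remaining literals (merging duplicates).

(~c | b)


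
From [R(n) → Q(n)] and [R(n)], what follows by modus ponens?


Modus ponens: from (P → Q) and P, infer Q.
P = 'R(n)' is asserted, and P → Q holds, so Q follows.

Q(n).


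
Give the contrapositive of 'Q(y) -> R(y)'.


The contrapositive of (P → Q) is (¬Q → ¬P); it is logically equivalent to the original.
Here P = 'Q(y)' and Q = 'R(y)'.

If not (R(y)), then not (Q(y)).


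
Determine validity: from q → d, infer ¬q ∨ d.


This matches the form of material implication: the conclusion follows in every model of the premises.

Valid.


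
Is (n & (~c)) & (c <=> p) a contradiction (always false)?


Truth table over {c, n, p}:
c | n | p | φ
-------------
False | False | False | False
True | False | False | False
False | True | False | True
True | True | False | False
False | False | True | False
True | False | True | False
False | True | True | False
True | True | True | False
Satisfying assignment at row 3: c=False, n=True, p=False gives True.

No, it is not a contradiction.


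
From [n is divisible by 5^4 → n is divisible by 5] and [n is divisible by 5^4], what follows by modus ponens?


Modus ponens: from (P → Q) and P, infer Q.
P = 'n is divisible by 5^4' is asserted, and P → Q holds, so Q follows.

n is divisible by 5.


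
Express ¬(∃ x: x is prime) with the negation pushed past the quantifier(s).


¬(∀ x: φ) = ∃ x: ¬φ, and ¬(∃ x: φ) = ∀ x: ¬φ.
Apply to the existential statement.

∀ x: ¬(x is prime)


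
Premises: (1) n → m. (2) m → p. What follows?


Hypothetical syllogism: from (P → Q) and (Q → R), infer (P → R).
Chain the two implications through the shared middle term 'm'.

n → p


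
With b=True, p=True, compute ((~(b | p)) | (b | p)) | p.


Substitute b=True, p=True:
b | p = True | True = True
~(b | p) = False
b | p = True | True = True
(~(b | p)) | (b | p) = False | True = True
((~(b | p)) | (b | p)) | p = True | True = True

True


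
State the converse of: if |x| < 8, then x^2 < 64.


The converse of (P → Q) is (Q → P). It is not in general equivalent to the original.
Here P = '|x| < 8' and Q = 'x^2 < 64'.

If x^2 < 64, then |x| < 8.


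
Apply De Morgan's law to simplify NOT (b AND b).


De Morgan: the negation of a conjunction is the disjunction of the negations.
Distribute NOT across AND, flipping it to OR, and negate each literal.

(NOT b) OR (NOT b)


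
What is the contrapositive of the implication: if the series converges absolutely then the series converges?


The contrapositive of (P → Q) is (¬Q → ¬P); it is logically equivalent to the original.
Here P = 'the series converges absolutely' and Q = 'the series converges'.

If not (the series converges), then not (the series converges absolutely).


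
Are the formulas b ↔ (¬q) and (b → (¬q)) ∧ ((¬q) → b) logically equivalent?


Compare truth tables:
b | q | φ | ψ
-------------
F | F | F | F
T | F | T | T
F | T | T | T
T | T | F | F
The columns φ and ψ agree on every row.

Yes, they are logically equivalent.


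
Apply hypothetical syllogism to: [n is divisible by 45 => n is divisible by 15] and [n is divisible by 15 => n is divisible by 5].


Hypothetical syllogism: from (P → Q) and (Q → R), infer (P → R).
Chain the two implications through the shared middle term 'n is divisible by 15'.

n is divisible by 45 => n is divisible by 5


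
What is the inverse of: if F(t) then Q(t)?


The inverse of (P → Q) is (¬P → ¬Q). It is equivalent to the converse, not to the original.
Here P = 'F(t)' and Q = 'Q(t)'.

If not (F(t)), then not (Q(t)).


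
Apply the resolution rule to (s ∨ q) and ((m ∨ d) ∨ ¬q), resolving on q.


The clauses contain complementary literals q and ¬q.
Resolution eliminates this pair and disjoins the remaining literals (merging duplicates).

((s ∨ d) ∨ m)


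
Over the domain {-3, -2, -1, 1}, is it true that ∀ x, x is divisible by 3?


Evaluate the predicate on each element: -3:T, -2:F, -1:F, 1:F.
Counterexample x = -2 fails the predicate.

F


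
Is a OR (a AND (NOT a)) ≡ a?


Compare truth tables:
a | φ | ψ
---------
F | F | F
T | T | T
The columns φ and ψ agree on every row.

Yes, they are logically equivalent.


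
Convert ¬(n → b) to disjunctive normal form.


Step 1: Rewrite implication then negate: ¬(¬n ∨ b) = n ∧ ¬b.

n ∧ (¬b)


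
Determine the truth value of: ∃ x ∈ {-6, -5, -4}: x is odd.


Evaluate the predicate on each element: -6:F, -5:T, -4:F.
Witness x = -5 satisfies the predicate.

T


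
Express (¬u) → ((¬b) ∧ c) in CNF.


Step 1: Rewrite (¬u) → ((¬b) ∧ c) as ¬(¬u) ∨ ((¬b) ∧ c).
Step 2: Distribute ∨ over ∧.
Step 3: Eliminate any double negations (¬¬X = X).

(u ∨ (¬b)) ∧ (u ∨ c)


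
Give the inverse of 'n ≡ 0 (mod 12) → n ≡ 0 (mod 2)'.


The inverse of (P → Q) is (¬P → ¬Q). It is equivalent to the converse, not to the original.
Here P = 'n ≡ 0 (mod 12)' and Q = 'n ≡ 0 (mod 2)'.

If not (n ≡ 0 (mod 12)), then not (n ≡ 0 (mod 2)).


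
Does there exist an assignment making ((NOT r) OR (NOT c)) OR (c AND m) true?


Search for a satisfying assignment over {c, m, r}.
Try c=F, m=F, r=F: the formula evaluates to T.
A satisfying assignment exists.

Satisfiable.


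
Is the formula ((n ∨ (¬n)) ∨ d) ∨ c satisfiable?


Search for a satisfying assignment over {c, d, n}.
Try c=F, d=F, n=F: the formula evaluates to T.
A satisfying assignment exists.

Satisfiable.


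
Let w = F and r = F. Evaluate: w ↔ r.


Biconditional is true when both operands have the same truth value.
Substitute: w=F, r=F.
F ↔ F evaluates to T.

T


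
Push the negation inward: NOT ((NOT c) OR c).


De Morgan: the negation of a disjunction is the conjunction of the negations.
Distribute NOT across OR, flipping it to AND, and negate each literal.

c AND (NOT c)


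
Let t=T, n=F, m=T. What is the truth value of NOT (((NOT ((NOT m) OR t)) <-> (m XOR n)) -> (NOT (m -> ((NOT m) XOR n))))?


Substitute t=T, n=F, m=T:
… (earlier sub-steps elided)
(NOT m) OR t = F OR T = T
NOT ((NOT m) OR t) = F
m XOR n = T XOR F = T
(NOT ((NOT m) OR t)) <-> (m XOR n) = F <-> T = F
NOT m = F
(NOT m) XOR n = F XOR F = F
m -> ((NOT m) XOR n) = T -> F = F
NOT (m -> ((NOT m) XOR n)) = T
((NOT ((NOT m) OR t)) <-> (m XOR n)) -> (NOT (m -> ((NOT m) XOR n))) = F -> T = T
NOT (((NOT ((NOT m) OR t)) <-> (m XOR n)) -> (NOT (m -> ((NOT m) XOR n)))) = F

F


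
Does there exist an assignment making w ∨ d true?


Search for a satisfying assignment over {d, w}.
Try d=T, w=F: the formula evaluates to T.
A satisfying assignment exists.

Satisfiable.


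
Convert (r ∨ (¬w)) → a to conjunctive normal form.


Step 1: Rewrite as ¬(r ∨ (¬w)) ∨ a = (¬r ∧ ¬(¬w)) ∨ a.
Step 2: Distribute ∨ over ∧.
Step 3: Eliminate any double negations (¬¬X = X).

((¬r) ∨ a) ∧ (w ∨ a)


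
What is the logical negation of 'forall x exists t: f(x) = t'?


Negation flips each quantifier (∀↔∃) and negates the inner predicate.
¬(forall x exists t: φ) = exists x forall t: ¬φ.

exists x forall t: ~(f(x) = t)


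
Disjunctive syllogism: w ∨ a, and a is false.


Disjunctive syllogism: from (P ∨ Q) and ¬P, infer Q.
One disjunct, 'a', is ruled out; the other must hold.

w


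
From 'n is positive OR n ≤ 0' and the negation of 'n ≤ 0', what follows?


Disjunctive syllogism: from (P ∨ Q) and ¬P, infer Q.
One disjunct, 'n ≤ 0', is ruled out; the other must hold.

n is positive


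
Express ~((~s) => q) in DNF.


Step 1: Rewrite implication then negate: ¬(¬(¬s) ∨ q) = (¬s) ∧ ¬q.

(~s) & (~q)


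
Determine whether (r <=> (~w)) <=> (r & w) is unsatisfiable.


Truth table over {r, w}:
r | w | φ
---------
False | False | True
True | False | False
False | True | False
True | True | False
Satisfying assignment at row 1: r=False, w=False gives True.

No, it is not a contradiction.


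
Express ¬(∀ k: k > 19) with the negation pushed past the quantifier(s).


¬(∀ x: φ) = ∃ x: ¬φ, and ¬(∃ x: φ) = ∀ x: ¬φ.
Apply to the universal statement.

∃ k: ¬(k > 19)


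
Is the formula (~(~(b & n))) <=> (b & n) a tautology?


Build the truth table over {b, n}:
b | n | φ
---------
False | False | True
True | False | True
False | True | True
True | True | True
Every row evaluates to true.

Yes, it is a tautology.


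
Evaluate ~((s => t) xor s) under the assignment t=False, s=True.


Substitute t=False, s=True:
s => t = True => False = False
(s => t) xor s = False xor True = True
~((s => t) xor s) = False

False


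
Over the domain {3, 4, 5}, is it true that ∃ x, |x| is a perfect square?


Evaluate the predicate on each element: 3:F, 4:T, 5:F.
Witness x = 4 satisfies the predicate.

T


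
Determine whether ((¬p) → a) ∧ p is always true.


Build the truth table over {a, p}:
a | p | φ
---------
F | F | F
T | F | F
F | T | T
T | T | T
Counterexample at row 1: with a=F, p=F, the formula is F.

No, it is not a tautology.


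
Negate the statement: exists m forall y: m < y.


Negation flips each quantifier (∀↔∃) and negates the inner predicate.
¬(exists m forall y: φ) = forall m exists y: ¬φ.

forall m exists y: ~(m < y)


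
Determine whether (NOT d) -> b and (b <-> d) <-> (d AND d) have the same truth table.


Compare truth tables:
b | d | φ | ψ
-------------
F | F | F | F
T | F | T | T
F | T | T | F
T | T | T | T
They differ at row 3 (b=F, d=T): φ=T but ψ=F.

No, they are not logically equivalent.


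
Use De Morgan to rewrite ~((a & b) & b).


De Morgan: the negation of a conjunction is the disjunction of the negations.
Distribute ~ across &, flipping it to |, and negate each literal.

((~a) | (~b)) | (~b)


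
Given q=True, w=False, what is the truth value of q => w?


Implication is false only when antecedent is true and consequent is false.
Substitute: q=True, w=False.
True => False evaluates to False.

False


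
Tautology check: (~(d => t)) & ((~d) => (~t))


Build the truth table over {d, t}:
d | t | φ
---------
False | False | False
True | False | True
False | True | False
True | True | False
Counterexample at row 1: with d=False, t=False, the formula is False.

No, it is not a tautology.


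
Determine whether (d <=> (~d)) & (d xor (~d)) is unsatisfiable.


Truth table over {d}:
d | φ
-----
False | False
True | False
Every row is false.

Yes, it is a contradiction.


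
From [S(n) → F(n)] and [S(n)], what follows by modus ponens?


Modus ponens: from (P → Q) and P, infer Q.
P = 'S(n)' is asserted, and P → Q holds, so Q follows.

F(n).


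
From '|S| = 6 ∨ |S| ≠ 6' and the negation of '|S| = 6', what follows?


Disjunctive syllogism: from (P ∨ Q) and ¬P, infer Q.
One disjunct, '|S| = 6', is ruled out; the other must hold.

|S| ≠ 6


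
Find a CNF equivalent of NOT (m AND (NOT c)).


Step 1: Apply De Morgan: ¬(m ∧ (¬c)) = ¬m ∨ ¬(¬c).
Step 2: Eliminate any double negations (¬¬X = X).

(NOT m) OR c


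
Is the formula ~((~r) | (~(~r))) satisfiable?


Check all 2 assignments over {r}:
r | φ
-----
False | False
True | False
No assignment makes the formula true.

Unsatisfiable.


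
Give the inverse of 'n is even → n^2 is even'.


The inverse of (P → Q) is (¬P → ¬Q). It is equivalent to the converse, not to the original.
Here P = 'n is even' and Q = 'n^2 is even'.

If not (n is even), then not (n^2 is even).


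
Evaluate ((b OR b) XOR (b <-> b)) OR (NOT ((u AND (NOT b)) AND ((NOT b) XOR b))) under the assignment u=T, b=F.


Substitute u=T, b=F:
b OR b = F OR F = F
b <-> b = F <-> F = T
(b OR b) XOR (b <-> b) = F XOR T = T
NOT b = T
u AND (NOT b) = T AND T = T
NOT b = T
(NOT b) XOR b = T XOR F = T
(u AND (NOT b)) AND ((NOT b) XOR b) = T AND T = T
NOT ((u AND (NOT b)) AND ((NOT b) XOR b)) = F
((b OR b) XOR (b <-> b)) OR (NOT ((u AND (NOT b)) AND ((NOT b) XOR b))) = T OR F = T

T


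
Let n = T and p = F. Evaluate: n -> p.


Implication is false only when antecedent is true and consequent is false.
Substitute: n=T, p=F.
T -> F evaluates to F.

F


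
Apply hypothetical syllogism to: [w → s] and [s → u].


Hypothetical syllogism: from (P → Q) and (Q → R), infer (P → R).
Chain the two implications through the shared middle term 's'.

w → u


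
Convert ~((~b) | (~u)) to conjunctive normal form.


Step 1: Apply De Morgan: ¬((¬b) ∨ (¬u)) = ¬(¬b) ∧ ¬(¬u).
Step 2: Eliminate any double negations (¬¬X = X).

b & u


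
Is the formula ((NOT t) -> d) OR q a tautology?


Build the truth table over {d, q, t}:
d | q | t | φ
-------------
F | F | F | F
T | F | F | T
F | T | F | T
T | T | F | T
F | F | T | T
T | F | T | T
F | T | T | T
T | T | T | T
Counterexample at row 1: with d=F, q=F, t=F, the formula is F.

No, it is not a tautology.


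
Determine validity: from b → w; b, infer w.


This matches the form of modus ponens: the conclusion follows in every model of the premises.

Valid.


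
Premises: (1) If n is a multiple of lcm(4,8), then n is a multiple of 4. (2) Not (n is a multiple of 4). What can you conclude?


Modus tollens: from (P → Q) and ¬Q, infer ¬P.
Q = 'n is a multiple of 4' is denied; since P → Q, P must also fail.

Not (n is a multiple of lcm(4,8)).


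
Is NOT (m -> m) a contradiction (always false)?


Truth table over {m}:
m | φ
-----
F | F
T | F
Every row is false.

Yes, it is a contradiction.


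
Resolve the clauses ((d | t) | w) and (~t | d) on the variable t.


The clauses contain complementary literals t and ~t.
Resolution eliminates this pair and disjoins the remaining literals (merging duplicates).

(w | d)


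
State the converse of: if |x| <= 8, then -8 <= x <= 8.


The converse of (P → Q) is (Q → P). It is not in general equivalent to the original.
Here P = '|x| <= 8' and Q = '-8 <= x <= 8'.

If -8 <= x <= 8, then |x| <= 8.


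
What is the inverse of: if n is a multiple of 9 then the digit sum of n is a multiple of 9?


The inverse of (P → Q) is (¬P → ¬Q). It is equivalent to the converse, not to the original.
Here P = 'n is a multiple of 9' and Q = 'the digit sum of n is a multiple of 9'.

If not (n is a multiple of 9), then not (the digit sum of n is a multiple of 9).


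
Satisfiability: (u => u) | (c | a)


Search for a satisfying assignment over {a, c, u}.
Try a=False, c=False, u=False: the formula evaluates to True.
A satisfying assignment exists.

Satisfiable.


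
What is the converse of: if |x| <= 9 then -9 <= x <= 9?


The converse of (P → Q) is (Q → P). It is not in general equivalent to the original.
Here P = '|x| <= 9' and Q = '-9 <= x <= 9'.

If -9 <= x <= 9, then |x| <= 9.


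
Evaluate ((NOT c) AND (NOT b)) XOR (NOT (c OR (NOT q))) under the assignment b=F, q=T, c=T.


Substitute b=F, q=T, c=T:
NOT c = F
NOT b = T
(NOT c) AND (NOT b) = F AND T = F
NOT q = F
c OR (NOT q) = T OR F = T
NOT (c OR (NOT q)) = F
((NOT c) AND (NOT b)) XOR (NOT (c OR (NOT q))) = F XOR F = F

F


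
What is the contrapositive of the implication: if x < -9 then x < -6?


The contrapositive of (P → Q) is (¬Q → ¬P); it is logically equivalent to the original.
Here P = 'x < -9' and Q = 'x < -6'.

If not (x < -6), then not (x < -9).


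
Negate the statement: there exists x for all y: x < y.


Negation flips each quantifier (∀↔∃) and negates the inner predicate.
¬(there exists x for all y: φ) = for all x there exists y: ¬φ.

for all x there exists y: NOT(x < y)


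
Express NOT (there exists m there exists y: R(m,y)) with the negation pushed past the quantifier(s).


Negation flips each quantifier (∀↔∃) and negates the inner predicate.
¬(there exists m there exists y: φ) = for all m for all y: ¬φ.

for all m for all y: NOT(R(m,y))


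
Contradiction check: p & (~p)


Truth table over {p}:
p | φ
-----
False | False
True | False
Every row is false.

Yes, it is a contradiction.


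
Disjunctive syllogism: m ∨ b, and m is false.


Disjunctive syllogism: from (P ∨ Q) and ¬P, infer Q.
One disjunct, 'm', is ruled out; the other must hold.

b


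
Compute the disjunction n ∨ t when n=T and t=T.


Disjunction is false only when both operands are false.
Substitute: n=T, t=T.
T ∨ T evaluates to T.

T


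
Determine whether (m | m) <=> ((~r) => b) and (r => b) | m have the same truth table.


Compare truth tables:
b | m | r | φ | ψ
-----------------
False | False | False | True | True
True | False | False | False | True
False | True | False | False | True
True | True | False | True | True
False | False | True | False | False
True | False | True | False | True
False | True | True | True | True
True | True | True | True | True
They differ at row 2 (b=True, m=False, r=False): φ=False but ψ=True.

No, they are not logically equivalent.


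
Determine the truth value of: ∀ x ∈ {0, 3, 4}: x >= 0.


Evaluate the predicate on each element: 0:T, 3:T, 4:T.
Every element satisfies the predicate.

T


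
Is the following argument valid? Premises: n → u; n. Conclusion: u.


This matches the form of modus ponens: the conclusion follows in every model of the premises.

Valid.


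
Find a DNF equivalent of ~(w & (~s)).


Step 1: Apply De Morgan: ¬(w ∧ (¬s)) = ¬w ∨ ¬(¬s).
Step 2: Eliminate any double negations (¬¬X = X).

(~w) | s


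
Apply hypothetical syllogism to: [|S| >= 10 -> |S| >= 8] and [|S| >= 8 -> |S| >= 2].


Hypothetical syllogism: from (P → Q) and (Q → R), infer (P → R).
Chain the two implications through the shared middle term '|S| >= 8'.

|S| >= 10 -> |S| >= 2


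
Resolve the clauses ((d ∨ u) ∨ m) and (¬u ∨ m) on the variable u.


The clauses contain complementary literals u and ¬u.
Resolution eliminates this pair and disjoins the remaining literals (merging duplicates).

(d ∨ m)


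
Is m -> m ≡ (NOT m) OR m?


Compare truth tables:
m | φ | ψ
---------
F | T | T
T | T | T
The columns φ and ψ agree on every row.

Yes, they are logically equivalent.


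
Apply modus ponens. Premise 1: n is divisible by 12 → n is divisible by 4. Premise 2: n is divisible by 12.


Modus ponens: from (P → Q) and P, infer Q.
P = 'n is divisible by 12' is asserted, and P → Q holds, so Q follows.

n is divisible by 4.


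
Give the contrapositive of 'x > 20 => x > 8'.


The contrapositive of (P → Q) is (¬Q → ¬P); it is logically equivalent to the original.
Here P = 'x > 20' and Q = 'x > 8'.

If not (x > 8), then not (x > 20).


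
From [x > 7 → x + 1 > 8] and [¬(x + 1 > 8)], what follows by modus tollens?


Modus tollens: from (P → Q) and ¬Q, infer ¬P.
Q = 'x + 1 > 8' is denied; since P → Q, P must also fail.

Not (x > 7).


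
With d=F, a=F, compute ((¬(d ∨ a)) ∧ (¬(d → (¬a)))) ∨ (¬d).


Substitute d=F, a=F:
d ∨ a = F ∨ F = F
¬(d ∨ a) = T
¬a = T
d → (¬a) = F → T = T
¬(d → (¬a)) = F
(¬(d ∨ a)) ∧ (¬(d → (¬a))) = T ∧ F = F
¬d = T
((¬(d ∨ a)) ∧ (¬(d → (¬a)))) ∨ (¬d) = F ∨ T = T

T


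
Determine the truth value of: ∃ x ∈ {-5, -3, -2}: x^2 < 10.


Evaluate the predicate on each element: -5:F, -3:T, -2:T.
Witness x = -3 satisfies the predicate.

T


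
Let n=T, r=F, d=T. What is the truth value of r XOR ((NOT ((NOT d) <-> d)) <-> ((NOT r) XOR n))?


Substitute n=T, r=F, d=T:
NOT d = F
(NOT d) <-> d = F <-> T = F
NOT ((NOT d) <-> d) = T
NOT r = T
(NOT r) XOR n = T XOR T = F
(NOT ((NOT d) <-> d)) <-> ((NOT r) XOR n) = T <-> F = F
r XOR ((NOT ((NOT d) <-> d)) <-> ((NOT r) XOR n)) = F XOR F = F

F


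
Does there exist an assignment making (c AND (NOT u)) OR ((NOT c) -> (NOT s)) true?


Search for a satisfying assignment over {c, s, u}.
Try c=F, s=F, u=F: the formula evaluates to T.
A satisfying assignment exists.

Satisfiable.
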